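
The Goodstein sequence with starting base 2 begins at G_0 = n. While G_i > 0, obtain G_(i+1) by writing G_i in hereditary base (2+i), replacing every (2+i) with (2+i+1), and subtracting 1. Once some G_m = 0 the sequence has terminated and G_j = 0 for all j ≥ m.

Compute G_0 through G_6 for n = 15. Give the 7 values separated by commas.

15, 111, 1283, 18752, 326593, 6588344, 150994943

(0) 15|_2 = 2^(2 + 1) + 2^2 + 2 + 1 ↦ 3^(3 + 1) + 3^3 + 3 + 1|_3 = 112 ⇒ 111
(1) 111|_3 = 3^(3 + 1) + 3^3 + 3 ↦ 4^(4 + 1) + 4^4 + 4|_4 = 1284 ⇒ 1283
(2) 1283|_4 = 4^(4 + 1) + 4^4 + 3 ↦ 5^(5 + 1) + 5^5 + 3|_5 = 18753 ⇒ 18752
(3) 18752|_5 = 5^(5 + 1) + 5^5 + 2 ↦ 6^(6 + 1) + 6^6 + 2|_6 = 326594 ⇒ 326593
(4) 326593|_6 = 6^(6 + 1) + 6^6 + 1 ↦ 7^(7 + 1) + 7^7 + 1|_7 = 6588345 ⇒ 6588344
(5) 6588344|_7 = 7^(7 + 1) + 7^7 ↦ 8^(8 + 1) + 8^8|_8 = 150994944 ⇒ 150994943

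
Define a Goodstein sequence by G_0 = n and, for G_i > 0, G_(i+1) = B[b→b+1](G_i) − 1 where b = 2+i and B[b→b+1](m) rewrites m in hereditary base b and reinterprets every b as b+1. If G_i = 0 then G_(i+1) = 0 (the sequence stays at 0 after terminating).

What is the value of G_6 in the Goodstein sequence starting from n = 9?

base 2: 9 = 2^(2 + 1) + 1; at 3: 3^(3 + 1) + 1 = 82; next = 81
base 3: 81 = 3^(3 + 1); at 4: 4^(4 + 1) = 1024; next = 1023
base 4: 1023 = 3·4^4 + 3·4^3 + 3·4^2 + 3·4 + 3; at 5: 3·5^5 + 3·5^3 + 3·5^2 + 3·5 + 3 = 9843; next = 9842
base 5: 9842 = 3·5^5 + 3·5^3 + 3·5^2 + 3·5 + 2; at 6: 3·6^6 + 3·6^3 + 3·6^2 + 3·6 + 2 = 140744; next = 140743
base 6: 140743 = 3·6^6 + 3·6^3 + 3·6^2 + 3·6 + 1; at 7: 3·7^7 + 3·7^3 + 3·7^2 + 3·7 + 1 = 2471827; next = 2471826
base 7: 2471826 = 3·7^7 + 3·7^3 + 3·7^2 + 3·7; at 8: 3·8^8 + 3·8^3 + 3·8^2 + 3·8 = 50333400; next = 50333399
base 8: 50333399 = 3·8^8 + 3·8^3 + 3·8^2 + 2·8 + 7; at 9: 3·9^9 + 3·9^3 + 3·9^2 + 2·9 + 7 = 1162263922; next = 1162263921

50333399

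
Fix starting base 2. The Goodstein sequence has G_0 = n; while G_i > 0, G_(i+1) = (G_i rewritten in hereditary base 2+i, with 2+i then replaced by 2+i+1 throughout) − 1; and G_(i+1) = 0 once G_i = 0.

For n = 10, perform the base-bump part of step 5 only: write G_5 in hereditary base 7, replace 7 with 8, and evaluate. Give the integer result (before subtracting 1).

84073324

10 —HB2→ 2^(2 + 1) + 2 —bump→ 3^(3 + 1) + 3 = 84 —(−1)→ 83
83 —HB3→ 3^(3 + 1) + 2 —bump→ 4^(4 + 1) + 2 = 1026 —(−1)→ 1025
1025 —HB4→ 4^(4 + 1) + 1 —bump→ 5^(5 + 1) + 1 = 15626 —(−1)→ 15625
15625 —HB5→ 5^(5 + 1) —bump→ 6^(6 + 1) = 279936 —(−1)→ 279935
279935 —HB6→ 5·6^6 + 5·6^5 + 5·6^4 + 5·6^3 + 5·6^2 + 5·6 + 5 —bump→ 5·7^7 + 5·7^5 + 5·7^4 + 5·7^3 + 5·7^2 + 5·7 + 5 = 4215755 —(−1)→ 4215754
4215754 —HB7→ 5·7^7 + 5·7^5 + 5·7^4 + 5·7^3 + 5·7^2 + 5·7 + 4 —bump→ 5·8^8 + 5·8^5 + 5·8^4 + 5·8^3 + 5·8^2 + 5·8 + 4 = 84073324 —(−1)→ 84073323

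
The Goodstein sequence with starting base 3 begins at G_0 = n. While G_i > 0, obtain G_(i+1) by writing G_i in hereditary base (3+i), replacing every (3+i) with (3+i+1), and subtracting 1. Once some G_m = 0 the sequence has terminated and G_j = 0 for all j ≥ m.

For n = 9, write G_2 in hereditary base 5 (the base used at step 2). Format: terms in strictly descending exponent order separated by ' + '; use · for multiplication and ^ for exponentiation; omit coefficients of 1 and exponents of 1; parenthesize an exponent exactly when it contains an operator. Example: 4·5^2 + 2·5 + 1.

[0] 9 ≡ 3^2 (base 3). Lift 4: 16. −1: 15.
[1] 15 ≡ 3·4 + 3 (base 4). Lift 5: 18. −1: 17.
[2] 17 ≡ 3·5 + 2 (base 5). Lift 6: 20. −1: 19.

3·5 + 2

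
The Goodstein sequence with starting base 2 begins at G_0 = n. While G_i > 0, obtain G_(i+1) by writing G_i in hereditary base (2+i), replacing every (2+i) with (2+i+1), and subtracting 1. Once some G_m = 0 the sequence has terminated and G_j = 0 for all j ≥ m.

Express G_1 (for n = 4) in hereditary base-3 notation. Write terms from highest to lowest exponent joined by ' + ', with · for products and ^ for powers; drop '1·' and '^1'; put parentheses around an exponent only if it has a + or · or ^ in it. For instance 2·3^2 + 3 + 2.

2·3^2 + 2·3 + 2

i=0: 4 = 2^2 (b=2); 2→3: 3^3 = 27; 27−1 = 26
i=1: 26 = 2·3^2 + 2·3 + 2 (b=3); 3→4: 2·4^2 + 2·4 + 2 = 42; 42−1 = 41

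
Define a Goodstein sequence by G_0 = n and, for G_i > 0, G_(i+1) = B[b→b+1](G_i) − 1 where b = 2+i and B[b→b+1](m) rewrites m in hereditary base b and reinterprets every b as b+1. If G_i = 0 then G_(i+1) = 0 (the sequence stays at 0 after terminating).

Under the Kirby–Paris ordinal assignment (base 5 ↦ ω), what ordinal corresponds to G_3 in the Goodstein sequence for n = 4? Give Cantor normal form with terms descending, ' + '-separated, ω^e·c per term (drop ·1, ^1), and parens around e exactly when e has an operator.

G_0 = 4. HB_2(4) = 2^2. Bump = 27. G_1 = 26.
G_1 = 26. HB_3(26) = 2·3^2 + 2·3 + 2. Bump = 42. G_2 = 41.
G_2 = 41. HB_4(41) = 2·4^2 + 2·4 + 1. Bump = 61. G_3 = 60.
G_3 = 60. HB_5(60) = 2·5^2 + 2·5. Bump = 84. G_4 = 83.

ω^2·2 + ω·2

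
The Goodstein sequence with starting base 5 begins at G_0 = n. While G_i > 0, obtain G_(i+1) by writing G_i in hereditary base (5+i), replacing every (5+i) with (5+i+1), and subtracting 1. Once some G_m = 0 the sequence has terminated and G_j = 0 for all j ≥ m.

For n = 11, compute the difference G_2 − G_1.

1

base 5: 11 = 2·5 + 1; at 6: 2·6 + 1 = 13; next = 12
base 6: 12 = 2·6; at 7: 2·7 = 14; next = 13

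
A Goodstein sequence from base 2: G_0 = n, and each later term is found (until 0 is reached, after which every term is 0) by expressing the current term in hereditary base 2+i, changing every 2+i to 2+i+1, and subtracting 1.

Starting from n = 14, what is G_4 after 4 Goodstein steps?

14 —HB2→ 2^(2 + 1) + 2^2 + 2 —bump→ 3^(3 + 1) + 3^3 + 3 = 111 —(−1)→ 110
110 —HB3→ 3^(3 + 1) + 3^3 + 2 —bump→ 4^(4 + 1) + 4^4 + 2 = 1282 —(−1)→ 1281
1281 —HB4→ 4^(4 + 1) + 4^4 + 1 —bump→ 5^(5 + 1) + 5^5 + 1 = 18751 —(−1)→ 18750
18750 —HB5→ 5^(5 + 1) + 5^5 —bump→ 6^(6 + 1) + 6^6 = 326592 —(−1)→ 326591
326591 —HB6→ 6^(6 + 1) + 5·6^5 + 5·6^4 + 5·6^3 + 5·6^2 + 5·6 + 5 —bump→ 7^(7 + 1) + 5·7^5 + 5·7^4 + 5·7^3 + 5·7^2 + 5·7 + 5 = 5862841 —(−1)→ 5862840

326591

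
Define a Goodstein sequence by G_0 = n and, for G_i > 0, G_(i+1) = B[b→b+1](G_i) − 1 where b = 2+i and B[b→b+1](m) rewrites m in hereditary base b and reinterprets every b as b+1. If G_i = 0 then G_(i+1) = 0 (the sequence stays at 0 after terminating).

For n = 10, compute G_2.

10 —HB2→ 2^(2 + 1) + 2 —bump→ 3^(3 + 1) + 3 = 84 —(−1)→ 83
83 —HB3→ 3^(3 + 1) + 2 —bump→ 4^(4 + 1) + 2 = 1026 —(−1)→ 1025

1025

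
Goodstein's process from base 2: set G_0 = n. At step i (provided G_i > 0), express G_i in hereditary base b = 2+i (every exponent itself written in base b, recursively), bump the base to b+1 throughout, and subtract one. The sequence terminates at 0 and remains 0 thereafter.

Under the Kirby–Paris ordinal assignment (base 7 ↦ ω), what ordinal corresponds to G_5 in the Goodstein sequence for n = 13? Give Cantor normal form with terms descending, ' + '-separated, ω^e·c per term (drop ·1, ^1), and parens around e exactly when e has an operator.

13 —HB2→ 2^(2 + 1) + 2^2 + 1 —bump→ 3^(3 + 1) + 3^3 + 1 = 109 —(−1)→ 108
108 —HB3→ 3^(3 + 1) + 3^3 —bump→ 4^(4 + 1) + 4^4 = 1280 —(−1)→ 1279
1279 —HB4→ 4^(4 + 1) + 3·4^3 + 3·4^2 + 3·4 + 3 —bump→ 5^(5 + 1) + 3·5^3 + 3·5^2 + 3·5 + 3 = 16093 —(−1)→ 16092
16092 —HB5→ 5^(5 + 1) + 3·5^3 + 3·5^2 + 3·5 + 2 —bump→ 6^(6 + 1) + 3·6^3 + 3·6^2 + 3·6 + 2 = 280712 —(−1)→ 280711
280711 —HB6→ 6^(6 + 1) + 3·6^3 + 3·6^2 + 3·6 + 1 —bump→ 7^(7 + 1) + 3·7^3 + 3·7^2 + 3·7 + 1 = 5765999 —(−1)→ 5765998
5765998 —HB7→ 7^(7 + 1) + 3·7^3 + 3·7^2 + 3·7 —bump→ 8^(8 + 1) + 3·8^3 + 3·8^2 + 3·8 = 134219480 —(−1)→ 134219479

ω^(ω + 1) + ω^3·3 + ω^2·3 + ω·3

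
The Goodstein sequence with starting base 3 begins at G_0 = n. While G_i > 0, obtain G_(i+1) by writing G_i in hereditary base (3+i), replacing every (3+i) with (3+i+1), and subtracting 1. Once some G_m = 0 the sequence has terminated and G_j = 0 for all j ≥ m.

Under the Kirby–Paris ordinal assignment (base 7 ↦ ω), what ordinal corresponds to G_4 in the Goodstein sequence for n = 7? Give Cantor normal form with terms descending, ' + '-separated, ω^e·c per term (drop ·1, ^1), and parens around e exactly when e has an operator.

ω + 2

i=0: 7 = 2·3 + 1 (b=3); 3→4: 2·4 + 1 = 9; 9−1 = 8
i=1: 8 = 2·4 (b=4); 4→5: 2·5 = 10; 10−1 = 9
i=2: 9 = 5 + 4 (b=5); 5→6: 6 + 4 = 10; 10−1 = 9
i=3: 9 = 6 + 3 (b=6); 6→7: 7 + 3 = 10; 10−1 = 9
i=4: 9 = 7 + 2 (b=7); 7→8: 8 + 2 = 10; 10−1 = 9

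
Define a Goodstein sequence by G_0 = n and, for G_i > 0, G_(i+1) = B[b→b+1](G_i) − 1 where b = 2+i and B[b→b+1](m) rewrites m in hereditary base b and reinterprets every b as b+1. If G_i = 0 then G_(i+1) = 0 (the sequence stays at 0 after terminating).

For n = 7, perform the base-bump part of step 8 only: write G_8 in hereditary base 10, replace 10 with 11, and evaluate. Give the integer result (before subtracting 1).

7 —HB2→ 2^2 + 2 + 1 —bump→ 3^3 + 3 + 1 = 31 —(−1)→ 30
30 —HB3→ 3^3 + 3 —bump→ 4^4 + 4 = 260 —(−1)→ 259
259 —HB4→ 4^4 + 3 —bump→ 5^5 + 3 = 3128 —(−1)→ 3127
3127 —HB5→ 5^5 + 2 —bump→ 6^6 + 2 = 46658 —(−1)→ 46657
46657 —HB6→ 6^6 + 1 —bump→ 7^7 + 1 = 823544 —(−1)→ 823543
823543 —HB7→ 7^7 —bump→ 8^8 = 16777216 —(−1)→ 16777215
16777215 —HB8→ 7·8^7 + 7·8^6 + 7·8^5 + 7·8^4 + 7·8^3 + 7·8^2 + 7·8 + 7 —bump→ 7·9^7 + 7·9^6 + 7·9^5 + 7·9^4 + 7·9^3 + 7·9^2 + 7·9 + 7 = 37665880 —(−1)→ 37665879
37665879 —HB9→ 7·9^7 + 7·9^6 + 7·9^5 + 7·9^4 + 7·9^3 + 7·9^2 + 7·9 + 6 —bump→ 7·10^7 + 7·10^6 + 7·10^5 + 7·10^4 + 7·10^3 + 7·10^2 + 7·10 + 6 = 77777776 —(−1)→ 77777775

150051214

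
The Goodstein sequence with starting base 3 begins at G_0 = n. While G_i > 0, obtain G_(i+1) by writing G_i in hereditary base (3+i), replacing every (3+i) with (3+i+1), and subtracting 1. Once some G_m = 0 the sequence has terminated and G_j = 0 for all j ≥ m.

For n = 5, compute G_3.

5

base 3: 5 = 3 + 2; at 4: 4 + 2 = 6; next = 5
base 4: 5 = 4 + 1; at 5: 5 + 1 = 6; next = 5
base 5: 5 = 5; at 6: 6 = 6; next = 5
base 6: 5 = 5; at 7: 5 = 5; next = 4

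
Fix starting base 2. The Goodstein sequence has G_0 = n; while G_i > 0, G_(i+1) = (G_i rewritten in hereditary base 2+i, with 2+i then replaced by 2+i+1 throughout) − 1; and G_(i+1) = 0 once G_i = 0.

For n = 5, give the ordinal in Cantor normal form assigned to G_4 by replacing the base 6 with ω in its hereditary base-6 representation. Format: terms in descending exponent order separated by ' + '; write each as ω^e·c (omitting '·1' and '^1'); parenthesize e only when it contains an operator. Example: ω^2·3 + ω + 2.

ω^3·3 + ω^2·3 + ω·3 + 1

(0) 5|_2 = 2^2 + 1 ↦ 3^3 + 1|_3 = 28 ⇒ 27
(1) 27|_3 = 3^3 ↦ 4^4|_4 = 256 ⇒ 255
(2) 255|_4 = 3·4^3 + 3·4^2 + 3·4 + 3 ↦ 3·5^3 + 3·5^2 + 3·5 + 3|_5 = 468 ⇒ 467
(3) 467|_5 = 3·5^3 + 3·5^2 + 3·5 + 2 ↦ 3·6^3 + 3·6^2 + 3·6 + 2|_6 = 776 ⇒ 775
(4) 775|_6 = 3·6^3 + 3·6^2 + 3·6 + 1 ↦ 3·7^3 + 3·7^2 + 3·7 + 1|_7 = 1198 ⇒ 1197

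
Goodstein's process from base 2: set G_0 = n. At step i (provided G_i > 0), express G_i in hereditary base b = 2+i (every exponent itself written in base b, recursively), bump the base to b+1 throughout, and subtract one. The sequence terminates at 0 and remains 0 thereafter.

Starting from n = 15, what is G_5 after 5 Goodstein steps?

6588344

step 0: 15 = 2^(2 + 1) + 2^2 + 2 + 1; sub 3 for 2: 3^(3 + 1) + 3^3 + 3 + 1; = 112; G_1 = 112−1 = 111
step 1: 111 = 3^(3 + 1) + 3^3 + 3; sub 4 for 3: 4^(4 + 1) + 4^4 + 4; = 1284; G_2 = 1284−1 = 1283
step 2: 1283 = 4^(4 + 1) + 4^4 + 3; sub 5 for 4: 5^(5 + 1) + 5^5 + 3; = 18753; G_3 = 18753−1 = 18752
step 3: 18752 = 5^(5 + 1) + 5^5 + 2; sub 6 for 5: 6^(6 + 1) + 6^6 + 2; = 326594; G_4 = 326594−1 = 326593
step 4: 326593 = 6^(6 + 1) + 6^6 + 1; sub 7 for 6: 7^(7 + 1) + 7^7 + 1; = 6588345; G_5 = 6588345−1 = 6588344
step 5: 6588344 = 7^(7 + 1) + 7^7; sub 8 for 7: 8^(8 + 1) + 8^8; = 150994944; G_6 = 150994944−1 = 150994943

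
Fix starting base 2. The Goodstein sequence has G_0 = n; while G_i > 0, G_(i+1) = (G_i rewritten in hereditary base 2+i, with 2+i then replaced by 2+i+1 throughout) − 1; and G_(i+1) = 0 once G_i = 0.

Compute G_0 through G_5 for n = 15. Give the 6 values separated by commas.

15, 111, 1283, 18752, 326593, 6588344

base 2: 15 = 2^(2 + 1) + 2^2 + 2 + 1; at 3: 3^(3 + 1) + 3^3 + 3 + 1 = 112; next = 111
base 3: 111 = 3^(3 + 1) + 3^3 + 3; at 4: 4^(4 + 1) + 4^4 + 4 = 1284; next = 1283
base 4: 1283 = 4^(4 + 1) + 4^4 + 3; at 5: 5^(5 + 1) + 5^5 + 3 = 18753; next = 18752
base 5: 18752 = 5^(5 + 1) + 5^5 + 2; at 6: 6^(6 + 1) + 6^6 + 2 = 326594; next = 326593
base 6: 326593 = 6^(6 + 1) + 6^6 + 1; at 7: 7^(7 + 1) + 7^7 + 1 = 6588345; next = 6588344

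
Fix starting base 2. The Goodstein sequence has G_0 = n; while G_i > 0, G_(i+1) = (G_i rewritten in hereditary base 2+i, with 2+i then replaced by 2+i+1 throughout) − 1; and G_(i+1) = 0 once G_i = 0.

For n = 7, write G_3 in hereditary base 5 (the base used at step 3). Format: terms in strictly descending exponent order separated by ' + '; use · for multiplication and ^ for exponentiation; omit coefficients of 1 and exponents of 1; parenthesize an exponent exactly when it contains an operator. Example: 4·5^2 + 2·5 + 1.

base 2: 7 = 2^2 + 2 + 1; at 3: 3^3 + 3 + 1 = 31; next = 30
base 3: 30 = 3^3 + 3; at 4: 4^4 + 4 = 260; next = 259
base 4: 259 = 4^4 + 3; at 5: 5^5 + 3 = 3128; next = 3127

5^5 + 2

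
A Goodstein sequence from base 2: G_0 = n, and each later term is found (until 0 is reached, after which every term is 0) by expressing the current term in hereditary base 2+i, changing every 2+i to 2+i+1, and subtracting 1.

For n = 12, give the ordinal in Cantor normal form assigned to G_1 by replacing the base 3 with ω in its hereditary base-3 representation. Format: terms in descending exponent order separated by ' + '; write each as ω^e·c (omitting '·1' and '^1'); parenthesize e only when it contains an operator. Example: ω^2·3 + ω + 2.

ω^(ω + 1) + ω^2·2 + ω·2 + 2

G_0=12  [base 2] 2^(2 + 1) + 2^2  →[2↦3]→  3^(3 + 1) + 3^3 = 108  −1 ⇒ G_1=107
G_1=107  [base 3] 3^(3 + 1) + 2·3^2 + 2·3 + 2  →[3↦4]→  4^(4 + 1) + 2·4^2 + 2·4 + 2 = 1066  −1 ⇒ G_2=1065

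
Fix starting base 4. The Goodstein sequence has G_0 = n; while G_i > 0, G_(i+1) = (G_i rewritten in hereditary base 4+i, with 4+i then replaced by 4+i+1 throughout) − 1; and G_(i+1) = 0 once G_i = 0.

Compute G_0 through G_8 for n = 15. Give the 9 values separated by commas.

i=0: 15 = 3·4 + 3 (b=4); 4→5: 3·5 + 3 = 18; 18−1 = 17
i=1: 17 = 3·5 + 2 (b=5); 5→6: 3·6 + 2 = 20; 20−1 = 19
i=2: 19 = 3·6 + 1 (b=6); 6→7: 3·7 + 1 = 22; 22−1 = 21
i=3: 21 = 3·7 (b=7); 7→8: 3·8 = 24; 24−1 = 23
i=4: 23 = 2·8 + 7 (b=8); 8→9: 2·9 + 7 = 25; 25−1 = 24
i=5: 24 = 2·9 + 6 (b=9); 9→10: 2·10 + 6 = 26; 26−1 = 25
i=6: 25 = 2·10 + 5 (b=10); 10→11: 2·11 + 5 = 27; 27−1 = 26
i=7: 26 = 2·11 + 4 (b=11); 11→12: 2·12 + 4 = 28; 28−1 = 27

15, 17, 19, 21, 23, 24, 25, 26, 27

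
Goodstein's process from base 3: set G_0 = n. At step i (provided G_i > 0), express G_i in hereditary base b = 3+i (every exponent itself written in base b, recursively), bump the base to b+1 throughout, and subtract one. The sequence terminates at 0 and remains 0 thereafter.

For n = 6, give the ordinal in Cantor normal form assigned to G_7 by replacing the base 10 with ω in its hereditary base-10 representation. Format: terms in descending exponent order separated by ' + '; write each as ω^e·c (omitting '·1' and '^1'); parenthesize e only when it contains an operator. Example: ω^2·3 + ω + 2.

5

base 3: 6 = 2·3; at 4: 2·4 = 8; next = 7
base 4: 7 = 4 + 3; at 5: 5 + 3 = 8; next = 7
base 5: 7 = 5 + 2; at 6: 6 + 2 = 8; next = 7
base 6: 7 = 6 + 1; at 7: 7 + 1 = 8; next = 7
base 7: 7 = 7; at 8: 8 = 8; next = 7
base 8: 7 = 7; at 9: 7 = 7; next = 6
base 9: 6 = 6; at 10: 6 = 6; next = 5
base 10: 5 = 5; at 11: 5 = 5; next = 4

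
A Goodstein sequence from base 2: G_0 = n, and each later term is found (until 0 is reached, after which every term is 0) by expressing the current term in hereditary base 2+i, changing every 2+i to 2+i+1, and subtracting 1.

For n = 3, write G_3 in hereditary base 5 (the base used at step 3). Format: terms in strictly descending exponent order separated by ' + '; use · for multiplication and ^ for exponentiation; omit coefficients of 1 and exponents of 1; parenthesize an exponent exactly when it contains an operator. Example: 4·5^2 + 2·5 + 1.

3 —HB2→ 2 + 1 —bump→ 3 + 1 = 4 —(−1)→ 3
3 —HB3→ 3 —bump→ 4 = 4 —(−1)→ 3
3 —HB4→ 3 —bump→ 3 = 3 —(−1)→ 2
2 —HB5→ 2 —bump→ 2 = 2 —(−1)→ 1

2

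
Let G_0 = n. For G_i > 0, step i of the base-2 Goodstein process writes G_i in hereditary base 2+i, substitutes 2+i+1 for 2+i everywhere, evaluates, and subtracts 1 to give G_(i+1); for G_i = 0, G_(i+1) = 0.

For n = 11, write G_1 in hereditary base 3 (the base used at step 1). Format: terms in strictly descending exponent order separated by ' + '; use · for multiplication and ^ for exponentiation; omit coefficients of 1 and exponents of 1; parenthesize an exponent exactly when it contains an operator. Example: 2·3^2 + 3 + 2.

G_0=11  [base 2] 2^(2 + 1) + 2 + 1  →[2↦3]→  3^(3 + 1) + 3 + 1 = 85  −1 ⇒ G_1=84
G_1=84  [base 3] 3^(3 + 1) + 3  →[3↦4]→  4^(4 + 1) + 4 = 1028  −1 ⇒ G_2=1027

3^(3 + 1) + 3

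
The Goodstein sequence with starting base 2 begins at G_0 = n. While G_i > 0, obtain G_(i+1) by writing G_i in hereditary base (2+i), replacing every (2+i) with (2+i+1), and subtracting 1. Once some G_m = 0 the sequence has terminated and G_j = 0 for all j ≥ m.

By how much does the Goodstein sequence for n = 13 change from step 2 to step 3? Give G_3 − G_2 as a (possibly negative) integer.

G_0=13  [base 2] 2^(2 + 1) + 2^2 + 1  →[2↦3]→  3^(3 + 1) + 3^3 + 1 = 109  −1 ⇒ G_1=108
G_1=108  [base 3] 3^(3 + 1) + 3^3  →[3↦4]→  4^(4 + 1) + 4^4 = 1280  −1 ⇒ G_2=1279
G_2=1279  [base 4] 4^(4 + 1) + 3·4^3 + 3·4^2 + 3·4 + 3  →[4↦5]→  5^(5 + 1) + 3·5^3 + 3·5^2 + 3·5 + 3 = 16093  −1 ⇒ G_3=16092

14813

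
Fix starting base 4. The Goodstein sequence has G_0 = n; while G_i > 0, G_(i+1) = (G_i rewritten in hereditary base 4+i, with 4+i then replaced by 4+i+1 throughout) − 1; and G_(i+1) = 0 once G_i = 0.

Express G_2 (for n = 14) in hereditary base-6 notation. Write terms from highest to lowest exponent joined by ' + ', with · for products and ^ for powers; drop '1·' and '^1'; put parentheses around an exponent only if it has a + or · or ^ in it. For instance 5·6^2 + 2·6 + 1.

3·6

G_0=14  [base 4] 3·4 + 2  →[4↦5]→  3·5 + 2 = 17  −1 ⇒ G_1=16
G_1=16  [base 5] 3·5 + 1  →[5↦6]→  3·6 + 1 = 19  −1 ⇒ G_2=18
G_2=18  [base 6] 3·6  →[6↦7]→  3·7 = 21  −1 ⇒ G_3=20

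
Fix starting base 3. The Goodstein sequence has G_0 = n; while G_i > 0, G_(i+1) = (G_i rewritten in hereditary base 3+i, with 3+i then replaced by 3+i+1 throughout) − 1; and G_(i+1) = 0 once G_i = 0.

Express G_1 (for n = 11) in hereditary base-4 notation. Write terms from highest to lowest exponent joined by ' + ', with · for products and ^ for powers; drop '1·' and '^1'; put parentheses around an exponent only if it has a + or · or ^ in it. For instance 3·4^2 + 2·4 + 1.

4^2 + 1

(0) 11|_3 = 3^2 + 2 ↦ 4^2 + 2|_4 = 18 ⇒ 17
(1) 17|_4 = 4^2 + 1 ↦ 5^2 + 1|_5 = 26 ⇒ 25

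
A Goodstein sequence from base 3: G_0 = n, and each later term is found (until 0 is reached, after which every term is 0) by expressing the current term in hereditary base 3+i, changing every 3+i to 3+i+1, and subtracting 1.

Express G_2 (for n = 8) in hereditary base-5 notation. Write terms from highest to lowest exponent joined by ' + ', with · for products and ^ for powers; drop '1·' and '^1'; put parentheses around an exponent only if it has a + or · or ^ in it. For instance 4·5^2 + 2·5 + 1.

2·5

8 —HB3→ 2·3 + 2 —bump→ 2·4 + 2 = 10 —(−1)→ 9
9 —HB4→ 2·4 + 1 —bump→ 2·5 + 1 = 11 —(−1)→ 10
10 —HB5→ 2·5 —bump→ 2·6 = 12 —(−1)→ 11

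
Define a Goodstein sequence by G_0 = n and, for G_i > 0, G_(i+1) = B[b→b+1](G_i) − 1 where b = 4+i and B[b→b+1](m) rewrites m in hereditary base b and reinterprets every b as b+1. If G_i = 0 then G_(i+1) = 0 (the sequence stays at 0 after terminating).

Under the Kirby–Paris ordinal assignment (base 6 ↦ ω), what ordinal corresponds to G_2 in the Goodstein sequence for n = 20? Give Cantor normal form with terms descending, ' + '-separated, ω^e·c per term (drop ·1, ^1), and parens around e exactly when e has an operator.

ω^2 + 3

[0] 20 ≡ 4^2 + 4 (base 4). Lift 5: 30. −1: 29.
[1] 29 ≡ 5^2 + 4 (base 5). Lift 6: 40. −1: 39.
[2] 39 ≡ 6^2 + 3 (base 6). Lift 7: 52. −1: 51.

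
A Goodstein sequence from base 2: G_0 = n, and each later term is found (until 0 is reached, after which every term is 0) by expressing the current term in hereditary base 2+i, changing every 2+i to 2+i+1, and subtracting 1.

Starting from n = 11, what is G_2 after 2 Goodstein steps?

i=0: 11 = 2^(2 + 1) + 2 + 1 (b=2); 2→3: 3^(3 + 1) + 3 + 1 = 85; 85−1 = 84
i=1: 84 = 3^(3 + 1) + 3 (b=3); 3→4: 4^(4 + 1) + 4 = 1028; 1028−1 = 1027

1027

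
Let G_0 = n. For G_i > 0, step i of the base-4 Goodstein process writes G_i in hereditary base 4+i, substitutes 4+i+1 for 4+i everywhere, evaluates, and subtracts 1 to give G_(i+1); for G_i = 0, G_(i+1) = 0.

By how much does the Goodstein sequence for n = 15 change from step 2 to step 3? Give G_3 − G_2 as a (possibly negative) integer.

G_0 = 15. HB_4(15) = 3·4 + 3. Bump = 18. G_1 = 17.
G_1 = 17. HB_5(17) = 3·5 + 2. Bump = 20. G_2 = 19.
G_2 = 19. HB_6(19) = 3·6 + 1. Bump = 22. G_3 = 21.

2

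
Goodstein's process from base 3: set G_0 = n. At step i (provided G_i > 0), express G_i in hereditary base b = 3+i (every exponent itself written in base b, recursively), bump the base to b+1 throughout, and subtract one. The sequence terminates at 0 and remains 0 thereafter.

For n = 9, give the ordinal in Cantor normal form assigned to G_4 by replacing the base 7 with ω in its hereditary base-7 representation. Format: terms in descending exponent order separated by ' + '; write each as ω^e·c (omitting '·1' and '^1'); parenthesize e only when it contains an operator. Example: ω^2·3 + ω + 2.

9 —HB3→ 3^2 —bump→ 4^2 = 16 —(−1)→ 15
15 —HB4→ 3·4 + 3 —bump→ 3·5 + 3 = 18 —(−1)→ 17
17 —HB5→ 3·5 + 2 —bump→ 3·6 + 2 = 20 —(−1)→ 19
19 —HB6→ 3·6 + 1 —bump→ 3·7 + 1 = 22 —(−1)→ 21
21 —HB7→ 3·7 —bump→ 3·8 = 24 —(−1)→ 23

ω·3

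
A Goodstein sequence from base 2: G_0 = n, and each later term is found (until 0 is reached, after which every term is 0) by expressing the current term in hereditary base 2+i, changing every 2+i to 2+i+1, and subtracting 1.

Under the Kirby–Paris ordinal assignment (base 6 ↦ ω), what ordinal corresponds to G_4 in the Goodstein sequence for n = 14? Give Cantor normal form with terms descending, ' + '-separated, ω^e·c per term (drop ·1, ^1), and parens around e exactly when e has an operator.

ω^(ω + 1) + ω^5·5 + ω^4·5 + ω^3·5 + ω^2·5 + ω·5 + 5

(0) 14|_2 = 2^(2 + 1) + 2^2 + 2 ↦ 3^(3 + 1) + 3^3 + 3|_3 = 111 ⇒ 110
(1) 110|_3 = 3^(3 + 1) + 3^3 + 2 ↦ 4^(4 + 1) + 4^4 + 2|_4 = 1282 ⇒ 1281
(2) 1281|_4 = 4^(4 + 1) + 4^4 + 1 ↦ 5^(5 + 1) + 5^5 + 1|_5 = 18751 ⇒ 18750
(3) 18750|_5 = 5^(5 + 1) + 5^5 ↦ 6^(6 + 1) + 6^6|_6 = 326592 ⇒ 326591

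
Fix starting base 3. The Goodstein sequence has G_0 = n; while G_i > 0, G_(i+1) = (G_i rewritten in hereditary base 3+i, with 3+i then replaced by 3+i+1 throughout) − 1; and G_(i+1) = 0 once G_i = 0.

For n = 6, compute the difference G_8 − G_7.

-1

[0] 6 ≡ 2·3 (base 3). Lift 4: 8. −1: 7.
[1] 7 ≡ 4 + 3 (base 4). Lift 5: 8. −1: 7.
[2] 7 ≡ 5 + 2 (base 5). Lift 6: 8. −1: 7.
[3] 7 ≡ 6 + 1 (base 6). Lift 7: 8. −1: 7.
[4] 7 ≡ 7 (base 7). Lift 8: 8. −1: 7.
[5] 7 ≡ 7 (base 8). Lift 9: 7. −1: 6.
[6] 6 ≡ 6 (base 9). Lift 10: 6. −1: 5.
[7] 5 ≡ 5 (base 10). Lift 11: 5. −1: 4.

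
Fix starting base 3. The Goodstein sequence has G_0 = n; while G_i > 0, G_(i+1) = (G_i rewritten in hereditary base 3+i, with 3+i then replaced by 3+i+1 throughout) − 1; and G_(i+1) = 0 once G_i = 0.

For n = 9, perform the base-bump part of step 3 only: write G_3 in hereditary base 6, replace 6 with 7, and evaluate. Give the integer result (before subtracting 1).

step 0: 9 = 3^2; sub 4 for 3: 4^2; = 16; G_1 = 16−1 = 15
step 1: 15 = 3·4 + 3; sub 5 for 4: 3·5 + 3; = 18; G_2 = 18−1 = 17
step 2: 17 = 3·5 + 2; sub 6 for 5: 3·6 + 2; = 20; G_3 = 20−1 = 19
step 3: 19 = 3·6 + 1; sub 7 for 6: 3·7 + 1; = 22; G_4 = 22−1 = 21

22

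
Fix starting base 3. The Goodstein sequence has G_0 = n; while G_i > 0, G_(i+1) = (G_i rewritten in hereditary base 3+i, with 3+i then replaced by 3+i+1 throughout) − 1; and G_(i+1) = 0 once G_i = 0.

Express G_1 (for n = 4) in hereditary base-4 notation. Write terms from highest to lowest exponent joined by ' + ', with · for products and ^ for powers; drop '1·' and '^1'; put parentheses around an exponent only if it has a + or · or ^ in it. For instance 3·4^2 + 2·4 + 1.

4

G_0 = 4. HB_3(4) = 3 + 1. Bump = 5. G_1 = 4.
G_1 = 4. HB_4(4) = 4. Bump = 5. G_2 = 4.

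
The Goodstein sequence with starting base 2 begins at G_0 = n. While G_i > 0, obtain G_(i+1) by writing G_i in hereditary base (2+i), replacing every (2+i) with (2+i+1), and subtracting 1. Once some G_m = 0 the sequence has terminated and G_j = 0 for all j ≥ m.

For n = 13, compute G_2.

1279

i=0: 13 = 2^(2 + 1) + 2^2 + 1 (b=2); 2→3: 3^(3 + 1) + 3^3 + 1 = 109; 109−1 = 108
i=1: 108 = 3^(3 + 1) + 3^3 (b=3); 3→4: 4^(4 + 1) + 4^4 = 1280; 1280−1 = 1279
i=2: 1279 = 4^(4 + 1) + 3·4^3 + 3·4^2 + 3·4 + 3 (b=4); 4→5: 5^(5 + 1) + 3·5^3 + 3·5^2 + 3·5 + 3 = 16093; 16093−1 = 16092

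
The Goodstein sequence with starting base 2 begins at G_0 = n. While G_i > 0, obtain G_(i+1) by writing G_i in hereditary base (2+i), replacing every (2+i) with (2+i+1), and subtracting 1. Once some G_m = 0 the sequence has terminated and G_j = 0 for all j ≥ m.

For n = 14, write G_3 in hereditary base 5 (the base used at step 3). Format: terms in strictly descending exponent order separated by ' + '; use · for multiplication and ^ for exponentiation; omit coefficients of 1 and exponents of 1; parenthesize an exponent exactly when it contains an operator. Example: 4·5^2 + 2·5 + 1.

step 0: 14 = 2^(2 + 1) + 2^2 + 2; sub 3 for 2: 3^(3 + 1) + 3^3 + 3; = 111; G_1 = 111−1 = 110
step 1: 110 = 3^(3 + 1) + 3^3 + 2; sub 4 for 3: 4^(4 + 1) + 4^4 + 2; = 1282; G_2 = 1282−1 = 1281
step 2: 1281 = 4^(4 + 1) + 4^4 + 1; sub 5 for 4: 5^(5 + 1) + 5^5 + 1; = 18751; G_3 = 18751−1 = 18750
step 3: 18750 = 5^(5 + 1) + 5^5; sub 6 for 5: 6^(6 + 1) + 6^6; = 326592; G_4 = 326592−1 = 326591

5^(5 + 1) + 5^5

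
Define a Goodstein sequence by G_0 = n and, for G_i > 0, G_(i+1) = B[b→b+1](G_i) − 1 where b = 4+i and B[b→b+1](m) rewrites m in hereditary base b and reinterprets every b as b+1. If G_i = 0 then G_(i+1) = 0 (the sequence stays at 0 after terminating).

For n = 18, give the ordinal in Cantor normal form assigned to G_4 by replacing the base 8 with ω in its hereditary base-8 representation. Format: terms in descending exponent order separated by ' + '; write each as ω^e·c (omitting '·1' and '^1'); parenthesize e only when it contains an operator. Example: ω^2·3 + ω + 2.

ω·6 + 5

base 4: 18 = 4^2 + 2; at 5: 5^2 + 2 = 27; next = 26
base 5: 26 = 5^2 + 1; at 6: 6^2 + 1 = 37; next = 36
base 6: 36 = 6^2; at 7: 7^2 = 49; next = 48
base 7: 48 = 6·7 + 6; at 8: 6·8 + 6 = 54; next = 53
base 8: 53 = 6·8 + 5; at 9: 6·9 + 5 = 59; next = 58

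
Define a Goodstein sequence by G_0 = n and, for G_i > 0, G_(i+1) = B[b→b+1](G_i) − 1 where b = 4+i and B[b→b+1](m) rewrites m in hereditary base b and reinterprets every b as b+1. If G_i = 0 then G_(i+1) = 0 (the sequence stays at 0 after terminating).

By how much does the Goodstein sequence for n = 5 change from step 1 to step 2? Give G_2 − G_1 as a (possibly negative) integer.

G_0=5  [base 4] 4 + 1  →[4↦5]→  5 + 1 = 6  −1 ⇒ G_1=5
G_1=5  [base 5] 5  →[5↦6]→  6 = 6  −1 ⇒ G_2=5

0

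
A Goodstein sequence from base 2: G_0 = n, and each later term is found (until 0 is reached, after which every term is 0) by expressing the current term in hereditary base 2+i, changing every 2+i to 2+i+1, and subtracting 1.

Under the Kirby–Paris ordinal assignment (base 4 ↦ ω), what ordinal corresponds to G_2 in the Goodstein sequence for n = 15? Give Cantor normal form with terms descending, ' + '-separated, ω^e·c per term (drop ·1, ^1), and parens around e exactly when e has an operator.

step 0: 15 = 2^(2 + 1) + 2^2 + 2 + 1; sub 3 for 2: 3^(3 + 1) + 3^3 + 3 + 1; = 112; G_1 = 112−1 = 111
step 1: 111 = 3^(3 + 1) + 3^3 + 3; sub 4 for 3: 4^(4 + 1) + 4^4 + 4; = 1284; G_2 = 1284−1 = 1283
step 2: 1283 = 4^(4 + 1) + 4^4 + 3; sub 5 for 4: 5^(5 + 1) + 5^5 + 3; = 18753; G_3 = 18753−1 = 18752

ω^(ω + 1) + ω^ω + 3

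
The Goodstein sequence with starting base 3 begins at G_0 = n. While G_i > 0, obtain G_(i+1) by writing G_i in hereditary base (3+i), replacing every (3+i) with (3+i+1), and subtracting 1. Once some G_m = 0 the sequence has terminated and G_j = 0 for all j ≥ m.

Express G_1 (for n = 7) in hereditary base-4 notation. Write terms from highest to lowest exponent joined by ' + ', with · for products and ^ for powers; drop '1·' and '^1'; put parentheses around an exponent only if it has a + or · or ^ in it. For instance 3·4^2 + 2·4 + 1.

step 0: 7 = 2·3 + 1; sub 4 for 3: 2·4 + 1; = 9; G_1 = 9−1 = 8
step 1: 8 = 2·4; sub 5 for 4: 2·5; = 10; G_2 = 10−1 = 9

2·4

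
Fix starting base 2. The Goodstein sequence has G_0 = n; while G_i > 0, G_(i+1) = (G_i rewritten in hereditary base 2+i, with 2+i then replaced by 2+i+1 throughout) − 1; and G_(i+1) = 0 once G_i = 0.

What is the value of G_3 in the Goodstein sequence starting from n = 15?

[0] 15 ≡ 2^(2 + 1) + 2^2 + 2 + 1 (base 2). Lift 3: 112. −1: 111.
[1] 111 ≡ 3^(3 + 1) + 3^3 + 3 (base 3). Lift 4: 1284. −1: 1283.
[2] 1283 ≡ 4^(4 + 1) + 4^4 + 3 (base 4). Lift 5: 18753. −1: 18752.
[3] 18752 ≡ 5^(5 + 1) + 5^5 + 2 (base 5). Lift 6: 326594. −1: 326593.

18752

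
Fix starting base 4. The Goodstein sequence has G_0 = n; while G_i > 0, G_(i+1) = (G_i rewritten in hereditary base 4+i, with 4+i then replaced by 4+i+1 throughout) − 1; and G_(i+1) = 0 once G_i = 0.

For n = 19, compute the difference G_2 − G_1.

10

base 4: 19 = 4^2 + 3; at 5: 5^2 + 3 = 28; next = 27
base 5: 27 = 5^2 + 2; at 6: 6^2 + 2 = 38; next = 37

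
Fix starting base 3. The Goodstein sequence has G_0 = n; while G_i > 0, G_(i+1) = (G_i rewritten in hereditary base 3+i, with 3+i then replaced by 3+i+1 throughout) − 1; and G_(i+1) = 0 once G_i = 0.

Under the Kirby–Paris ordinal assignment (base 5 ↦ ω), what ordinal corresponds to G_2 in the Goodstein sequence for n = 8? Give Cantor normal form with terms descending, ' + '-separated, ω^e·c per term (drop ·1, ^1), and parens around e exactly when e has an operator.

base 3: 8 = 2·3 + 2; at 4: 2·4 + 2 = 10; next = 9
base 4: 9 = 2·4 + 1; at 5: 2·5 + 1 = 11; next = 10
base 5: 10 = 2·5; at 6: 2·6 = 12; next = 11

ω·2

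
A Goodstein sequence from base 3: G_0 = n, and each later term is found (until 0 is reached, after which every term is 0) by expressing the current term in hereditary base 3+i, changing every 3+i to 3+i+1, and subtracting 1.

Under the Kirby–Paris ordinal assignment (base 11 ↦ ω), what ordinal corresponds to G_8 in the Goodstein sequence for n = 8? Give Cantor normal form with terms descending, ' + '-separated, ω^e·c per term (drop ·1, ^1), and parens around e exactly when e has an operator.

(0) 8|_3 = 2·3 + 2 ↦ 2·4 + 2|_4 = 10 ⇒ 9
(1) 9|_4 = 2·4 + 1 ↦ 2·5 + 1|_5 = 11 ⇒ 10
(2) 10|_5 = 2·5 ↦ 2·6|_6 = 12 ⇒ 11
(3) 11|_6 = 6 + 5 ↦ 7 + 5|_7 = 12 ⇒ 11
(4) 11|_7 = 7 + 4 ↦ 8 + 4|_8 = 12 ⇒ 11
(5) 11|_8 = 8 + 3 ↦ 9 + 3|_9 = 12 ⇒ 11
(6) 11|_9 = 9 + 2 ↦ 10 + 2|_10 = 12 ⇒ 11
(7) 11|_10 = 10 + 1 ↦ 11 + 1|_11 = 12 ⇒ 11

ω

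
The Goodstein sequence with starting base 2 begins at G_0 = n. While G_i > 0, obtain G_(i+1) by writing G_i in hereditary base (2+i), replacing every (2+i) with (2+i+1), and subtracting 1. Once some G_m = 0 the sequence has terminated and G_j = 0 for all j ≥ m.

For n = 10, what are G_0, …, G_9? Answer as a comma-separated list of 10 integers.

10, 83, 1025, 15625, 279935, 4215754, 84073323, 1937434592, 50000555551, 1426559238830

[0] 10 ≡ 2^(2 + 1) + 2 (base 2). Lift 3: 84. −1: 83.
[1] 83 ≡ 3^(3 + 1) + 2 (base 3). Lift 4: 1026. −1: 1025.
[2] 1025 ≡ 4^(4 + 1) + 1 (base 4). Lift 5: 15626. −1: 15625.
[3] 15625 ≡ 5^(5 + 1) (base 5). Lift 6: 279936. −1: 279935.
[4] 279935 ≡ 5·6^6 + 5·6^5 + 5·6^4 + 5·6^3 + 5·6^2 + 5·6 + 5 (base 6). Lift 7: 4215755. −1: 4215754.
[5] 4215754 ≡ 5·7^7 + 5·7^5 + 5·7^4 + 5·7^3 + 5·7^2 + 5·7 + 4 (base 7). Lift 8: 84073324. −1: 84073323.
[6] 84073323 ≡ 5·8^8 + 5·8^5 + 5·8^4 + 5·8^3 + 5·8^2 + 5·8 + 3 (base 8). Lift 9: 1937434593. −1: 1937434592.
[7] 1937434592 ≡ 5·9^9 + 5·9^5 + 5·9^4 + 5·9^3 + 5·9^2 + 5·9 + 2 (base 9). Lift 10: 50000555552. −1: 50000555551.
[8] 50000555551 ≡ 5·10^10 + 5·10^5 + 5·10^4 + 5·10^3 + 5·10^2 + 5·10 + 1 (base 10). Lift 11: 1426559238831. −1: 1426559238830.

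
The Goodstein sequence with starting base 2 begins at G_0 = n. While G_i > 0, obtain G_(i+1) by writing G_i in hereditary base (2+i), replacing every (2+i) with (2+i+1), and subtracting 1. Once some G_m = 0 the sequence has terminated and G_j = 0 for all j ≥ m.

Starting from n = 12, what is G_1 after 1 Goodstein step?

G_0=12  [base 2] 2^(2 + 1) + 2^2  →[2↦3]→  3^(3 + 1) + 3^3 = 108  −1 ⇒ G_1=107
G_1=107  [base 3] 3^(3 + 1) + 2·3^2 + 2·3 + 2  →[3↦4]→  4^(4 + 1) + 2·4^2 + 2·4 + 2 = 1066  −1 ⇒ G_2=1065

107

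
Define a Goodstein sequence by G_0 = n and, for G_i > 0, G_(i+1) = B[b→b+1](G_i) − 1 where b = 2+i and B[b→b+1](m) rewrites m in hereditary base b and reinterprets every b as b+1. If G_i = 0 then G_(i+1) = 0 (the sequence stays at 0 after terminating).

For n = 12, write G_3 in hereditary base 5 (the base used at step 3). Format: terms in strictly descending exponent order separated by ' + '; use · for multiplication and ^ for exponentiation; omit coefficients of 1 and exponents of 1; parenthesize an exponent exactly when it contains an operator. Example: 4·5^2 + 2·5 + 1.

12 —HB2→ 2^(2 + 1) + 2^2 —bump→ 3^(3 + 1) + 3^3 = 108 —(−1)→ 107
107 —HB3→ 3^(3 + 1) + 2·3^2 + 2·3 + 2 —bump→ 4^(4 + 1) + 2·4^2 + 2·4 + 2 = 1066 —(−1)→ 1065
1065 —HB4→ 4^(4 + 1) + 2·4^2 + 2·4 + 1 —bump→ 5^(5 + 1) + 2·5^2 + 2·5 + 1 = 15686 —(−1)→ 15685

5^(5 + 1) + 2·5^2 + 2·5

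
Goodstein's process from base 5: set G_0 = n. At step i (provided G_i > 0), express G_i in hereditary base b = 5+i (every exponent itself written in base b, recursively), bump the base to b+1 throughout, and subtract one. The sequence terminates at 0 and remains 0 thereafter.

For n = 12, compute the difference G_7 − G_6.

0

[0] 12 ≡ 2·5 + 2 (base 5). Lift 6: 14. −1: 13.
[1] 13 ≡ 2·6 + 1 (base 6). Lift 7: 15. −1: 14.
[2] 14 ≡ 2·7 (base 7). Lift 8: 16. −1: 15.
[3] 15 ≡ 8 + 7 (base 8). Lift 9: 16. −1: 15.
[4] 15 ≡ 9 + 6 (base 9). Lift 10: 16. −1: 15.
[5] 15 ≡ 10 + 5 (base 10). Lift 11: 16. −1: 15.
[6] 15 ≡ 11 + 4 (base 11). Lift 12: 16. −1: 15.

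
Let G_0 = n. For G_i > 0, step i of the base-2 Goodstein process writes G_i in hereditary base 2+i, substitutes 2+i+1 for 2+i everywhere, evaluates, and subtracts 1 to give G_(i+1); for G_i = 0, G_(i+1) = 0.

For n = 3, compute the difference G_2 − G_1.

0

step 0: 3 = 2 + 1; sub 3 for 2: 3 + 1; = 4; G_1 = 4−1 = 3
step 1: 3 = 3; sub 4 for 3: 4; = 4; G_2 = 4−1 = 3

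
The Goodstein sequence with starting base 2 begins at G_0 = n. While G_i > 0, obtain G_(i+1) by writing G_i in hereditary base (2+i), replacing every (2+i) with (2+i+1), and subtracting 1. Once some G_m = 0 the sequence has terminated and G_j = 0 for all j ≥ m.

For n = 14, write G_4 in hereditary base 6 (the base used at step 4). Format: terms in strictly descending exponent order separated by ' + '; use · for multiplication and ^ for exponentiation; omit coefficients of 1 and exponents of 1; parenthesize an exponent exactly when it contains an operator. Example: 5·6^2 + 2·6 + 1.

6^(6 + 1) + 5·6^5 + 5·6^4 + 5·6^3 + 5·6^2 + 5·6 + 5

G_0=14  [base 2] 2^(2 + 1) + 2^2 + 2  →[2↦3]→  3^(3 + 1) + 3^3 + 3 = 111  −1 ⇒ G_1=110
G_1=110  [base 3] 3^(3 + 1) + 3^3 + 2  →[3↦4]→  4^(4 + 1) + 4^4 + 2 = 1282  −1 ⇒ G_2=1281
G_2=1281  [base 4] 4^(4 + 1) + 4^4 + 1  →[4↦5]→  5^(5 + 1) + 5^5 + 1 = 18751  −1 ⇒ G_3=18750
G_3=18750  [base 5] 5^(5 + 1) + 5^5  →[5↦6]→  6^(6 + 1) + 6^6 = 326592  −1 ⇒ G_4=326591
G_4=326591  [base 6] 6^(6 + 1) + 5·6^5 + 5·6^4 + 5·6^3 + 5·6^2 + 5·6 + 5  →[6↦7]→  7^(7 + 1) + 5·7^5 + 5·7^4 + 5·7^3 + 5·7^2 + 5·7 + 5 = 5862841  −1 ⇒ G_5=5862840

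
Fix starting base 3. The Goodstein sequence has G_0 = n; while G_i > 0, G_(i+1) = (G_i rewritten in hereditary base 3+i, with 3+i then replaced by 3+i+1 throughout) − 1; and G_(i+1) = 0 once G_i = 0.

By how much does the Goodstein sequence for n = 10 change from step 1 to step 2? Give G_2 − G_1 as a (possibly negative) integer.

10 —HB3→ 3^2 + 1 —bump→ 4^2 + 1 = 17 —(−1)→ 16
16 —HB4→ 4^2 —bump→ 5^2 = 25 —(−1)→ 24

8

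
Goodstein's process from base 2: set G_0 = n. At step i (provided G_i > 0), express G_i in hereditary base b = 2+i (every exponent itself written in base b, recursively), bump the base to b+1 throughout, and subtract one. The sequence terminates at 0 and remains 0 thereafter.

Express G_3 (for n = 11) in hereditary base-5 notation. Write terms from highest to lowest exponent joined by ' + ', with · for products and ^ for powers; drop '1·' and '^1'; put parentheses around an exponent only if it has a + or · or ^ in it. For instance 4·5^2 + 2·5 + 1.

5^(5 + 1) + 2

G_0=11  [base 2] 2^(2 + 1) + 2 + 1  →[2↦3]→  3^(3 + 1) + 3 + 1 = 85  −1 ⇒ G_1=84
G_1=84  [base 3] 3^(3 + 1) + 3  →[3↦4]→  4^(4 + 1) + 4 = 1028  −1 ⇒ G_2=1027
G_2=1027  [base 4] 4^(4 + 1) + 3  →[4↦5]→  5^(5 + 1) + 3 = 15628  −1 ⇒ G_3=15627
G_3=15627  [base 5] 5^(5 + 1) + 2  →[5↦6]→  6^(6 + 1) + 2 = 279938  −1 ⇒ G_4=279937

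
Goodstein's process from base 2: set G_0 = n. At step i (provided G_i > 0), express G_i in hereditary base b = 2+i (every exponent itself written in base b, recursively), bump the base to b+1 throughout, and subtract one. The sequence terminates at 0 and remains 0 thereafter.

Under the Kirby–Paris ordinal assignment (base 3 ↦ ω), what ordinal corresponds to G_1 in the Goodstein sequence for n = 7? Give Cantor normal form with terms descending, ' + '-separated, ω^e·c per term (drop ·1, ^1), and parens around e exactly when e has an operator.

ω^ω + ω

G_0=7  [base 2] 2^2 + 2 + 1  →[2↦3]→  3^3 + 3 + 1 = 31  −1 ⇒ G_1=30
G_1=30  [base 3] 3^3 + 3  →[3↦4]→  4^4 + 4 = 260  −1 ⇒ G_2=259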